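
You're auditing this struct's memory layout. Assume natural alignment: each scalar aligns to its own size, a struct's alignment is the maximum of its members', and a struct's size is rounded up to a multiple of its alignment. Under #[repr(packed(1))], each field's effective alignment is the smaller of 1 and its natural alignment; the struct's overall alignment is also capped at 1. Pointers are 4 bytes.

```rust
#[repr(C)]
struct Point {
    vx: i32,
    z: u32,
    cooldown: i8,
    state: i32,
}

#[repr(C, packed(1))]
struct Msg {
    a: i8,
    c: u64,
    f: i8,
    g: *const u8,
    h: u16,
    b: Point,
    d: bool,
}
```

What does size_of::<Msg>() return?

Point: @0: vx [4B, align 4] → 4; @4: z [4B, align 4] → 8; @8: cooldown [1B, align 1] → 9; +3 pad (align 4); @12: state [4B, align 4] → 16; size 16, align 4
@0: a [1B, align 1] → 1
@1: c [8B, align 1] → 9
@9: f [1B, align 1] → 10
@10: g [4B, align 1] → 14
@14: h [2B, align 1] → 16
@16: b [16B, align 1] → 32
@32: d [1B, align 1] → 33
size 33, align 1

33 bytes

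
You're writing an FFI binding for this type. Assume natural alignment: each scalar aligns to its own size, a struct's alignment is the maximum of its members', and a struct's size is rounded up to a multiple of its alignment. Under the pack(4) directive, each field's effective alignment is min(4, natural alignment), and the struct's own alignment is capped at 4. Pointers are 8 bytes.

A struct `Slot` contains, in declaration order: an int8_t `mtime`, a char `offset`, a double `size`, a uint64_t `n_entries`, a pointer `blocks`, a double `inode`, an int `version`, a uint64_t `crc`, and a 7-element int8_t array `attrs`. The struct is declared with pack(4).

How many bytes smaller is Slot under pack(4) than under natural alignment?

natural layout:
  0..1  mtime  (1B, 1-aligned)
  1..2  offset  (1B, 1-aligned)
  2..8  -- padding (6B)
  8..16  size  (8B, 8-aligned)
  16..24  n_entries  (8B, 8-aligned)
  24..32  blocks  (8B, 8-aligned)
  32..40  inode  (8B, 8-aligned)
  40..44  version  (4B, 4-aligned)
  44..48  -- padding (4B)
  48..56  crc  (8B, 8-aligned)
  56..63  attrs  (7B, 1-aligned)
  63..64  -- tail padding (1B)
  sizeof = 64, alignof = 8
packed(4) layout:
  0..1  mtime  (1B, 1-aligned)
  1..2  offset  (1B, 1-aligned)
  2..4  -- padding (2B)
  4..12  size  (8B, 4-aligned)
  12..20  n_entries  (8B, 4-aligned)
  20..28  blocks  (8B, 4-aligned)
  28..36  inode  (8B, 4-aligned)
  36..40  version  (4B, 4-aligned)
  40..48  crc  (8B, 4-aligned)
  48..55  attrs  (7B, 1-aligned)
  55..56  -- tail padding (1B)
  sizeof = 56, alignof = 4
64 − 56 = 8

8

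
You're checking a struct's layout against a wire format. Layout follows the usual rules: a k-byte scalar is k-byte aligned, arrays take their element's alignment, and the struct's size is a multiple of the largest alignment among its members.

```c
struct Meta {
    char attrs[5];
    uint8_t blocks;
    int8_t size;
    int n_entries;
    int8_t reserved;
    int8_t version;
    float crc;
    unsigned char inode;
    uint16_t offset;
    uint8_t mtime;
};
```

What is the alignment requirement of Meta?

member alignments: attrs=1, blocks=1, size=1, n_entries=4, reserved=1, version=1, crc=4, inode=1, offset=2, mtime=1
max = 4

4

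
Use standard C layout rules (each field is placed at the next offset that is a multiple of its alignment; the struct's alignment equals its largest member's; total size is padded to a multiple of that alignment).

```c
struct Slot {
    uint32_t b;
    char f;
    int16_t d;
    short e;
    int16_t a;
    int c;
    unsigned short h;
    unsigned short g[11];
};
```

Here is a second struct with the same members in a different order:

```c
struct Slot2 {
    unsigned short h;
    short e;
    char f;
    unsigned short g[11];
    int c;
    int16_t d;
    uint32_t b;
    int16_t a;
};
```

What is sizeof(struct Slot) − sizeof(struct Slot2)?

-4

@0: b [4B, align 4] → 4
@4: f [1B, align 1] → 5
+1 pad (align 2)
@6: d [2B, align 2] → 8
@8: e [2B, align 2] → 10
@10: a [2B, align 2] → 12
@12: c [4B, align 4] → 16
@16: h [2B, align 2] → 18
@18: g [22B, align 2] → 40
size 40, align 4
— Slot2 —
@0: h [2B, align 2] → 2
@2: e [2B, align 2] → 4
@4: f [1B, align 1] → 5
+1 pad (align 2)
@6: g [22B, align 2] → 28
@28: c [4B, align 4] → 32
@32: d [2B, align 2] → 34
+2 pad (align 4)
@36: b [4B, align 4] → 40
@40: a [2B, align 2] → 42
+2 tail pad (align 4)
size 44, align 4
40 − 44 = -4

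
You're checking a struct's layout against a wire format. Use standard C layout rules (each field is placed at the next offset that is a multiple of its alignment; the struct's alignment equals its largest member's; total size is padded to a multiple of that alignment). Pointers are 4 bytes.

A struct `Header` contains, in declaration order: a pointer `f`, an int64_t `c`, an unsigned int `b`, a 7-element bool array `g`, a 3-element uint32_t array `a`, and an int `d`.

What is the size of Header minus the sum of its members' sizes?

@0: f [4B, align 4] → 4
+4 pad (align 8)
@8: c [8B, align 8] → 16
@16: b [4B, align 4] → 20
@20: g [7B, align 1] → 27
+1 pad (align 4)
@28: a [12B, align 4] → 40
@40: d [4B, align 4] → 44
+4 tail pad (align 8)
size 48, align 8
data bytes 39, size 48 → padding 9

9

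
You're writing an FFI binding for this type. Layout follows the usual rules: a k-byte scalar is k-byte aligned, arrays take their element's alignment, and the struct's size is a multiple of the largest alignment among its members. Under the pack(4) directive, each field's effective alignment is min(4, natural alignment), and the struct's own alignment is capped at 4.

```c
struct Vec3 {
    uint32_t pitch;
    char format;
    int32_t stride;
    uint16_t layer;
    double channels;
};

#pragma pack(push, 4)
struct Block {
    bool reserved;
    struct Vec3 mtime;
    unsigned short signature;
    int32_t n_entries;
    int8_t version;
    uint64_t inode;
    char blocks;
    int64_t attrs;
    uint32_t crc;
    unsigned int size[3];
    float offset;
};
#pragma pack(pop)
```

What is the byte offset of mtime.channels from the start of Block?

Vec3: @0: pitch [4B, align 4] → 4; @4: format [1B, align 1] → 5; +3 pad (align 4); @8: stride [4B, align 4] → 12; @12: layer [2B, align 2] → 14; +2 pad (align 8); @16: channels [8B, align 8] → 24; size 24, align 8
@0: reserved [1B, align 1] → 1
+3 pad (align 4)
@4: mtime [24B, align 4] → 28
within Vec3: channels at 16
4 + 16 = 20

20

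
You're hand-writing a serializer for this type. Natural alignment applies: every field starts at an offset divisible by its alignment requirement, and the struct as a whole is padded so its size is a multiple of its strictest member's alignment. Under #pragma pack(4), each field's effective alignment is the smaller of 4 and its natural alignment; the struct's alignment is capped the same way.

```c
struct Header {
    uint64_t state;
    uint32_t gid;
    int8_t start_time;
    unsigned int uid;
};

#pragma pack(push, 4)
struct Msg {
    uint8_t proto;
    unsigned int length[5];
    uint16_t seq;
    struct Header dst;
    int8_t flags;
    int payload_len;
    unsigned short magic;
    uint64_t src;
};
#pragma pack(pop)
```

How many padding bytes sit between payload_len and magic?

0

Header: state at 0 (size 8, align 8) → ends 8; gid at 8 (size 4, align 4) → ends 12; start_time at 12 (size 1, align 1) → ends 13; pad 3 to align 4 for uid; uid at 16 (size 4, align 4) → ends 20; tail pad 4 to reach multiple of 8; total 24 bytes, alignment 8
proto at 0 (size 1, align 1) → ends 1
pad 3 to align 4 for length
length at 4 (size 20, align 4) → ends 24
seq at 24 (size 2, align 2) → ends 26
pad 2 to align 4 for dst
dst at 28 (size 24, align 4) → ends 52
flags at 52 (size 1, align 1) → ends 53
pad 3 to align 4 for payload_len
payload_len at 56 (size 4, align 4) → ends 60
magic at 60 (size 2, align 2) → ends 62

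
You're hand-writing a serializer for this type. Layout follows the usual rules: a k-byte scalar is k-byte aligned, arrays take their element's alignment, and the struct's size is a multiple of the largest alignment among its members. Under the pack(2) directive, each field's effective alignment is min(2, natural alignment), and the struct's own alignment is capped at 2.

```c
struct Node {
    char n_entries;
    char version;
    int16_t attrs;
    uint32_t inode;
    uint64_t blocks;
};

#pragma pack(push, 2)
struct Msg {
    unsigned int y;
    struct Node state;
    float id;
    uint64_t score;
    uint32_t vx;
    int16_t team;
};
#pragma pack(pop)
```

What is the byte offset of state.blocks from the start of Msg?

Node: @0: n_entries [1B, align 1] → 1; @1: version [1B, align 1] → 2; @2: attrs [2B, align 2] → 4; @4: inode [4B, align 4] → 8; @8: blocks [8B, align 8] → 16; size 16, align 8
@0: y [4B, align 2] → 4
@4: state [16B, align 2] → 20
within Node: blocks at 8
4 + 8 = 12

12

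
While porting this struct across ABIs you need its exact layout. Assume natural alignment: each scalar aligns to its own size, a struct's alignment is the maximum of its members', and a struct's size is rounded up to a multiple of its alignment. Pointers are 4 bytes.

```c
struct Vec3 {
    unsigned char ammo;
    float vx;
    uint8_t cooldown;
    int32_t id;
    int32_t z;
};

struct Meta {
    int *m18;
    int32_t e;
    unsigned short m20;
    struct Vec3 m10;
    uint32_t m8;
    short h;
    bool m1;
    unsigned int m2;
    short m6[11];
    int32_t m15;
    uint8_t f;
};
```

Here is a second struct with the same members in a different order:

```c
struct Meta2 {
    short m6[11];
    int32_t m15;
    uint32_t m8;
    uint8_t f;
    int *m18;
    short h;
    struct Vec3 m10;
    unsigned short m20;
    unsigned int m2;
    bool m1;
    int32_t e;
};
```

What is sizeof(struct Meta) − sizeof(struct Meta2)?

-4

Vec3: ammo at 0 (size 1, align 1) → ends 1; pad 3 to align 4 for vx; vx at 4 (size 4, align 4) → ends 8; cooldown at 8 (size 1, align 1) → ends 9; pad 3 to align 4 for id; id at 12 (size 4, align 4) → ends 16; z at 16 (size 4, align 4) → ends 20; total 20 bytes, alignment 4
m18 at 0 (size 4, align 4) → ends 4
e at 4 (size 4, align 4) → ends 8
m20 at 8 (size 2, align 2) → ends 10
pad 2 to align 4 for m10
m10 at 12 (size 20, align 4) → ends 32
m8 at 32 (size 4, align 4) → ends 36
h at 36 (size 2, align 2) → ends 38
m1 at 38 (size 1, align 1) → ends 39
pad 1 to align 4 for m2
m2 at 40 (size 4, align 4) → ends 44
m6 at 44 (size 22, align 2) → ends 66
pad 2 to align 4 for m15
m15 at 68 (size 4, align 4) → ends 72
f at 72 (size 1, align 1) → ends 73
tail pad 3 to reach multiple of 4
total 76 bytes, alignment 4
— Meta2 —
m6 at 0 (size 22, align 2) → ends 22
pad 2 to align 4 for m15
m15 at 24 (size 4, align 4) → ends 28
m8 at 28 (size 4, align 4) → ends 32
f at 32 (size 1, align 1) → ends 33
pad 3 to align 4 for m18
m18 at 36 (size 4, align 4) → ends 40
h at 40 (size 2, align 2) → ends 42
pad 2 to align 4 for m10
m10 at 44 (size 20, align 4) → ends 64
m20 at 64 (size 2, align 2) → ends 66
pad 2 to align 4 for m2
m2 at 68 (size 4, align 4) → ends 72
m1 at 72 (size 1, align 1) → ends 73
pad 3 to align 4 for e
e at 76 (size 4, align 4) → ends 80
total 80 bytes, alignment 4
76 − 80 = -4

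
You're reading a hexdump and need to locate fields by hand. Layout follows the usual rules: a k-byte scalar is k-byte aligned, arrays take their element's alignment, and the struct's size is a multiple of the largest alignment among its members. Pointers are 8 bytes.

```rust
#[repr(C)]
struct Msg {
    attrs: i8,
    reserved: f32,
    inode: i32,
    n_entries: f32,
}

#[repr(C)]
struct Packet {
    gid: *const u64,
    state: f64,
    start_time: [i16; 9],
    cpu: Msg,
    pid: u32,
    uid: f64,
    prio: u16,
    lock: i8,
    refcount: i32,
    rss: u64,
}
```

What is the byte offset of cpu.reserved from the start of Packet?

Msg: 0..1  attrs  (1B, 1-aligned); 1..4  -- padding (3B); 4..8  reserved  (4B, 4-aligned); 8..12  inode  (4B, 4-aligned); 12..16  n_entries  (4B, 4-aligned); sizeof = 16, alignof = 4
0..8  gid  (8B, 8-aligned)
8..16  state  (8B, 8-aligned)
16..34  start_time  (18B, 2-aligned)
34..36  -- padding (2B)
36..52  cpu  (16B, 4-aligned)
within Msg: reserved at 4
36 + 4 = 40

40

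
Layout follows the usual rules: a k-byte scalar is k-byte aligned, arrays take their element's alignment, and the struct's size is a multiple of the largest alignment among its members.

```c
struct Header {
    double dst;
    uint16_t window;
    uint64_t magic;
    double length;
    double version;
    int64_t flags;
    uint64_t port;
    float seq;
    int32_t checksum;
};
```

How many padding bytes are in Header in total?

6

@0: dst [8B, align 8] → 8
@8: window [2B, align 2] → 10
+6 pad (align 8)
@16: magic [8B, align 8] → 24
@24: length [8B, align 8] → 32
@32: version [8B, align 8] → 40
@40: flags [8B, align 8] → 48
@48: port [8B, align 8] → 56
@56: seq [4B, align 4] → 60
@60: checksum [4B, align 4] → 64
size 64, align 8
data bytes 58, size 64 → padding 6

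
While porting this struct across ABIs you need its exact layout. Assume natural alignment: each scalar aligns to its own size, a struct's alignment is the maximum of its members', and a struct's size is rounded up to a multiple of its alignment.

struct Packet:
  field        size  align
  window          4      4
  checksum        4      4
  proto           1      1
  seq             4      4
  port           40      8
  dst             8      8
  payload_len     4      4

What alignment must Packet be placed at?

member alignments: window=4, checksum=4, proto=1, seq=4, port=8, dst=8, payload_len=4
max = 8

8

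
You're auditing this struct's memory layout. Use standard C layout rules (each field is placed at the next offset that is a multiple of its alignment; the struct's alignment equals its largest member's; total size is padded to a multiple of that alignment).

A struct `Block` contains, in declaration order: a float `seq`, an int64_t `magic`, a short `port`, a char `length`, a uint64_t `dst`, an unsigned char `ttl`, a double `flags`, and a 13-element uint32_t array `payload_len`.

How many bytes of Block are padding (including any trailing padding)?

0..4  seq  (4B, 4-aligned)
4..8  -- padding (4B)
8..16  magic  (8B, 8-aligned)
16..18  port  (2B, 2-aligned)
18..19  length  (1B, 1-aligned)
19..24  -- padding (5B)
24..32  dst  (8B, 8-aligned)
32..33  ttl  (1B, 1-aligned)
33..40  -- padding (7B)
40..48  flags  (8B, 8-aligned)
48..100  payload_len  (52B, 4-aligned)
100..104  -- tail padding (4B)
sizeof = 104, alignof = 8
data bytes 84, size 104 → padding 20

20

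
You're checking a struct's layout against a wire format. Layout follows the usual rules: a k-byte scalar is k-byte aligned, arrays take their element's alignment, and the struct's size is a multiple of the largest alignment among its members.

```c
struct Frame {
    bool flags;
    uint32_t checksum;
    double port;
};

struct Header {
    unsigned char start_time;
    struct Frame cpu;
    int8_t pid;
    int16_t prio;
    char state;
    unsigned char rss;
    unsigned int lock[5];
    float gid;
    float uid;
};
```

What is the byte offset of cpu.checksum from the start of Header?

12

Frame: flags at 0 (size 1, align 1) → ends 1; pad 3 to align 4 for checksum; checksum at 4 (size 4, align 4) → ends 8; port at 8 (size 8, align 8) → ends 16; total 16 bytes, alignment 8
start_time at 0 (size 1, align 1) → ends 1
pad 7 to align 8 for cpu
cpu at 8 (size 16, align 8) → ends 24
within Frame: checksum at 4
8 + 4 = 12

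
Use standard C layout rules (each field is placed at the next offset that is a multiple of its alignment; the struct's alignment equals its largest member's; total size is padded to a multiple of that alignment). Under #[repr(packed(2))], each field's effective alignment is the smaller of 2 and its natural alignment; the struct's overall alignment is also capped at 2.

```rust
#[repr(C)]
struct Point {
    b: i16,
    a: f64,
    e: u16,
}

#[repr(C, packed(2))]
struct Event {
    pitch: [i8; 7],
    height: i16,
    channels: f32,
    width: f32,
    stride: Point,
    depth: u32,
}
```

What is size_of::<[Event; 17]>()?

782

Point: b at 0 (size 2, align 2) → ends 2; pad 6 to align 8 for a; a at 8 (size 8, align 8) → ends 16; e at 16 (size 2, align 2) → ends 18; tail pad 6 to reach multiple of 8; total 24 bytes, alignment 8
pitch at 0 (size 7, align 1) → ends 7
pad 1 to align 2 for height
height at 8 (size 2, align 2) → ends 10
channels at 10 (size 4, align 2) → ends 14
width at 14 (size 4, align 2) → ends 18
stride at 18 (size 24, align 2) → ends 42
depth at 42 (size 4, align 2) → ends 46
total 46 bytes, alignment 2
array of 17: 17 × 46 = 782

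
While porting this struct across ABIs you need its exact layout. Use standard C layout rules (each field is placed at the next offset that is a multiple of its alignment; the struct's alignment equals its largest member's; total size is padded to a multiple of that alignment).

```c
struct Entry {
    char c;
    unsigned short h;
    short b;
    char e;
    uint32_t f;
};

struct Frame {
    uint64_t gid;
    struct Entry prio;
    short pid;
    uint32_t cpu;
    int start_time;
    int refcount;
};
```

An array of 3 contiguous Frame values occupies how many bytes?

120

Entry: c at 0 (size 1, align 1) → ends 1; pad 1 to align 2 for h; h at 2 (size 2, align 2) → ends 4; b at 4 (size 2, align 2) → ends 6; e at 6 (size 1, align 1) → ends 7; pad 1 to align 4 for f; f at 8 (size 4, align 4) → ends 12; total 12 bytes, alignment 4
gid at 0 (size 8, align 8) → ends 8
prio at 8 (size 12, align 4) → ends 20
pid at 20 (size 2, align 2) → ends 22
pad 2 to align 4 for cpu
cpu at 24 (size 4, align 4) → ends 28
start_time at 28 (size 4, align 4) → ends 32
refcount at 32 (size 4, align 4) → ends 36
tail pad 4 to reach multiple of 8
total 40 bytes, alignment 8
array of 3: 3 × 40 = 120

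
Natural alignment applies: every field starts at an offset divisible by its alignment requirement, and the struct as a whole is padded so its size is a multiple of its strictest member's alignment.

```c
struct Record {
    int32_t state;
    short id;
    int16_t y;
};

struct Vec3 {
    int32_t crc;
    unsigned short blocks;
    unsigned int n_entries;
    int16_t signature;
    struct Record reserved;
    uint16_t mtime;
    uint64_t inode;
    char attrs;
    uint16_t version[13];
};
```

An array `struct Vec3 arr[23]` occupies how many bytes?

1656

Record: state at 0 (size 4, align 4) → ends 4; id at 4 (size 2, align 2) → ends 6; y at 6 (size 2, align 2) → ends 8; total 8 bytes, alignment 4
crc at 0 (size 4, align 4) → ends 4
blocks at 4 (size 2, align 2) → ends 6
pad 2 to align 4 for n_entries
n_entries at 8 (size 4, align 4) → ends 12
signature at 12 (size 2, align 2) → ends 14
pad 2 to align 4 for reserved
reserved at 16 (size 8, align 4) → ends 24
mtime at 24 (size 2, align 2) → ends 26
pad 6 to align 8 for inode
inode at 32 (size 8, align 8) → ends 40
attrs at 40 (size 1, align 1) → ends 41
pad 1 to align 2 for version
version at 42 (size 26, align 2) → ends 68
tail pad 4 to reach multiple of 8
total 72 bytes, alignment 8
array of 23: 23 × 72 = 1656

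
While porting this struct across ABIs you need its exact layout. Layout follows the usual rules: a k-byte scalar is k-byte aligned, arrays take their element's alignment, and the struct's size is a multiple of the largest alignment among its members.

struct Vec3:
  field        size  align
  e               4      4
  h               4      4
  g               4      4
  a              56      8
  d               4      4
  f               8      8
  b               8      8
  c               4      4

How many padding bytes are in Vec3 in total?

12

@0: e [4B, align 4] → 4
@4: h [4B, align 4] → 8
@8: g [4B, align 4] → 12
+4 pad (align 8)
@16: a [56B, align 8] → 72
@72: d [4B, align 4] → 76
+4 pad (align 8)
@80: f [8B, align 8] → 88
@88: b [8B, align 8] → 96
@96: c [4B, align 4] → 100
+4 tail pad (align 8)
size 104, align 8
data bytes 92, size 104 → padding 12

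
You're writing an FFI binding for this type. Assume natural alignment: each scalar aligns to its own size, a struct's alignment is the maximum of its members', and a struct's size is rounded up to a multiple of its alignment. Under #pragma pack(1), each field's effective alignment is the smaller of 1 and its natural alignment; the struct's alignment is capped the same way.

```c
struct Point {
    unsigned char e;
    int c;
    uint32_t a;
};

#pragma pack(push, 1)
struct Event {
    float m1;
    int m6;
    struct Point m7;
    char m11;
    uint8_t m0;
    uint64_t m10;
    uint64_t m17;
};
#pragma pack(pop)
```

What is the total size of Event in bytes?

Point: @0: e [1B, align 1] → 1; +3 pad (align 4); @4: c [4B, align 4] → 8; @8: a [4B, align 4] → 12; size 12, align 4
@0: m1 [4B, align 1] → 4
@4: m6 [4B, align 1] → 8
@8: m7 [12B, align 1] → 20
@20: m11 [1B, align 1] → 21
@21: m0 [1B, align 1] → 22
@22: m10 [8B, align 1] → 30
@30: m17 [8B, align 1] → 38
size 38, align 1

38 bytes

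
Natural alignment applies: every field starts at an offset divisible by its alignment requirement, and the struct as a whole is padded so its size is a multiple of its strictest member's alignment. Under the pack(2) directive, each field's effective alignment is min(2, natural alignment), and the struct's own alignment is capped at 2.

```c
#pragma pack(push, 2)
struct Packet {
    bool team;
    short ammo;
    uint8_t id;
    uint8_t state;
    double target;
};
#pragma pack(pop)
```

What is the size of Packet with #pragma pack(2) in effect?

@0: team [1B, align 1] → 1
+1 pad (align 2)
@2: ammo [2B, align 2] → 4
@4: id [1B, align 1] → 5
@5: state [1B, align 1] → 6
@6: target [8B, align 2] → 14
size 14, align 2

14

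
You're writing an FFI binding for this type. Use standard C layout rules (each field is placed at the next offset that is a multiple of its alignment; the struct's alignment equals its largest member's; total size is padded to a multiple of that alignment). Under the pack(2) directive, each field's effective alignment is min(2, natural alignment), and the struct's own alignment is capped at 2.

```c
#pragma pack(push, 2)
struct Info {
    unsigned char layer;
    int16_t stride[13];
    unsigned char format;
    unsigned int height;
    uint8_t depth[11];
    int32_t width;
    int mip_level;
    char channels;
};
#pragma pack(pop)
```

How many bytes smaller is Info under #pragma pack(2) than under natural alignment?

natural layout:
  layer at 0 (size 1, align 1) → ends 1
  pad 1 to align 2 for stride
  stride at 2 (size 26, align 2) → ends 28
  format at 28 (size 1, align 1) → ends 29
  pad 3 to align 4 for height
  height at 32 (size 4, align 4) → ends 36
  depth at 36 (size 11, align 1) → ends 47
  pad 1 to align 4 for width
  width at 48 (size 4, align 4) → ends 52
  mip_level at 52 (size 4, align 4) → ends 56
  channels at 56 (size 1, align 1) → ends 57
  tail pad 3 to reach multiple of 4
  total 60 bytes, alignment 4
packed(2) layout:
  layer at 0 (size 1, align 1) → ends 1
  pad 1 to align 2 for stride
  stride at 2 (size 26, align 2) → ends 28
  format at 28 (size 1, align 1) → ends 29
  pad 1 to align 2 for height
  height at 30 (size 4, align 2) → ends 34
  depth at 34 (size 11, align 1) → ends 45
  pad 1 to align 2 for width
  width at 46 (size 4, align 2) → ends 50
  mip_level at 50 (size 4, align 2) → ends 54
  channels at 54 (size 1, align 1) → ends 55
  tail pad 1 to reach multiple of 2
  total 56 bytes, alignment 2
60 − 56 = 4

4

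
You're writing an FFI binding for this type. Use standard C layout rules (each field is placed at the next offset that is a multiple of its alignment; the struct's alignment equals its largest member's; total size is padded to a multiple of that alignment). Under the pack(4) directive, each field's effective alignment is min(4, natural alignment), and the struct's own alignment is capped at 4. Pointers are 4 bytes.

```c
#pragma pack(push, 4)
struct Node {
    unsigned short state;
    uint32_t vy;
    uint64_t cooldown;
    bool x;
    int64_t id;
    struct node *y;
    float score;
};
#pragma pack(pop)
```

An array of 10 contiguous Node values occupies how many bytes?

360

state at 0 (size 2, align 2) → ends 2
pad 2 to align 4 for vy
vy at 4 (size 4, align 4) → ends 8
cooldown at 8 (size 8, align 4) → ends 16
x at 16 (size 1, align 1) → ends 17
pad 3 to align 4 for id
id at 20 (size 8, align 4) → ends 28
y at 28 (size 4, align 4) → ends 32
score at 32 (size 4, align 4) → ends 36
total 36 bytes, alignment 4
array of 10: 10 × 36 = 360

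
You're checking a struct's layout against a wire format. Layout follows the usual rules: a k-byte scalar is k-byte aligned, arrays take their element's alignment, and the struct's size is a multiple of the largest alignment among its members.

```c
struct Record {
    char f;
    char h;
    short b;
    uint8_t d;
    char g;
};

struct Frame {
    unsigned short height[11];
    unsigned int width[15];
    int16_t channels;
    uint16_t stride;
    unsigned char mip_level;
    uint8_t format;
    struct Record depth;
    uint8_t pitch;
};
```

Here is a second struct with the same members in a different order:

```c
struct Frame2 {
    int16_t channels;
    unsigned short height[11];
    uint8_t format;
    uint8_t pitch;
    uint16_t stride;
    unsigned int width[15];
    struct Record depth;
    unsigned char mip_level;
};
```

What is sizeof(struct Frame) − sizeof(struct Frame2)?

Record: @0: f [1B, align 1] → 1; @1: h [1B, align 1] → 2; @2: b [2B, align 2] → 4; @4: d [1B, align 1] → 5; @5: g [1B, align 1] → 6; size 6, align 2
@0: height [22B, align 2] → 22
+2 pad (align 4)
@24: width [60B, align 4] → 84
@84: channels [2B, align 2] → 86
@86: stride [2B, align 2] → 88
@88: mip_level [1B, align 1] → 89
@89: format [1B, align 1] → 90
@90: depth [6B, align 2] → 96
@96: pitch [1B, align 1] → 97
+3 tail pad (align 4)
size 100, align 4
— Frame2 —
@0: channels [2B, align 2] → 2
@2: height [22B, align 2] → 24
@24: format [1B, align 1] → 25
@25: pitch [1B, align 1] → 26
@26: stride [2B, align 2] → 28
@28: width [60B, align 4] → 88
@88: depth [6B, align 2] → 94
@94: mip_level [1B, align 1] → 95
+1 tail pad (align 4)
size 96, align 4
100 − 96 = 4

4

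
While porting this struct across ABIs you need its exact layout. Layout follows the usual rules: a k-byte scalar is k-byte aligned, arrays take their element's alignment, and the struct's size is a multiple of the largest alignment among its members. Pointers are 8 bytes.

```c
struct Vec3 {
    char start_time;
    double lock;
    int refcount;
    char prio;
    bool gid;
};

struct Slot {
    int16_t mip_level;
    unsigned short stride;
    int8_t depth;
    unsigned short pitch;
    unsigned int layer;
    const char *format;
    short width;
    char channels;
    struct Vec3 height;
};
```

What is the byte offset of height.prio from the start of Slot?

Vec3: @0: start_time [1B, align 1] → 1; +7 pad (align 8); @8: lock [8B, align 8] → 16; @16: refcount [4B, align 4] → 20; @20: prio [1B, align 1] → 21; @21: gid [1B, align 1] → 22; +2 tail pad (align 8); size 24, align 8
@0: mip_level [2B, align 2] → 2
@2: stride [2B, align 2] → 4
@4: depth [1B, align 1] → 5
+1 pad (align 2)
@6: pitch [2B, align 2] → 8
@8: layer [4B, align 4] → 12
+4 pad (align 8)
@16: format [8B, align 8] → 24
@24: width [2B, align 2] → 26
@26: channels [1B, align 1] → 27
+5 pad (align 8)
@32: height [24B, align 8] → 56
within Vec3: prio at 20
32 + 20 = 52

52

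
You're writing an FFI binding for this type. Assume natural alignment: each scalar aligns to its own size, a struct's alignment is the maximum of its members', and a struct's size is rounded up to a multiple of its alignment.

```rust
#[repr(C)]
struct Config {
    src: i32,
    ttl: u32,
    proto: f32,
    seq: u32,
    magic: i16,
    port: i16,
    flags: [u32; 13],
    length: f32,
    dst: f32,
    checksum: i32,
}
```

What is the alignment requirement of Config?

member alignments: src=4, ttl=4, proto=4, seq=4, magic=2, port=2, flags=4, length=4, dst=4, checksum=4
max = 4

4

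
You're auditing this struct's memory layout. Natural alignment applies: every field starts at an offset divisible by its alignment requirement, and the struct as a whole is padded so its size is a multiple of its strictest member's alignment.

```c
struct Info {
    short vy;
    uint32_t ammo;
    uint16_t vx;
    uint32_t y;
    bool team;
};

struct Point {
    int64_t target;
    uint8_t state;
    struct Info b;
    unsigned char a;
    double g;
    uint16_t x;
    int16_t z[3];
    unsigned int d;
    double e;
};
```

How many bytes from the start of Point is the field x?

48

Info: @0: vy [2B, align 2] → 2; +2 pad (align 4); @4: ammo [4B, align 4] → 8; @8: vx [2B, align 2] → 10; +2 pad (align 4); @12: y [4B, align 4] → 16; @16: team [1B, align 1] → 17; +3 tail pad (align 4); size 20, align 4
@0: target [8B, align 8] → 8
@8: state [1B, align 1] → 9
+3 pad (align 4)
@12: b [20B, align 4] → 32
@32: a [1B, align 1] → 33
+7 pad (align 8)
@40: g [8B, align 8] → 48
@48: x [2B, align 2] → 50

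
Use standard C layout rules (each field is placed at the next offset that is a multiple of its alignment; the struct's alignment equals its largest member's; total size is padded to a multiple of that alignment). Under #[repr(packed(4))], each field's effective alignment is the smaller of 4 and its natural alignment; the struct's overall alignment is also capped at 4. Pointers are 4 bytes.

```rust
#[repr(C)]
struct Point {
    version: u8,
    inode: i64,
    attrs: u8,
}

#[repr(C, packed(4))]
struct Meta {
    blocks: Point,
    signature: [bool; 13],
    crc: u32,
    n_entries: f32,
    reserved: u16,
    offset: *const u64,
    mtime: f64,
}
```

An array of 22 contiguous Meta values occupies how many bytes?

1408

Point: version at 0 (size 1, align 1) → ends 1; pad 7 to align 8 for inode; inode at 8 (size 8, align 8) → ends 16; attrs at 16 (size 1, align 1) → ends 17; tail pad 7 to reach multiple of 8; total 24 bytes, alignment 8
blocks at 0 (size 24, align 4) → ends 24
signature at 24 (size 13, align 1) → ends 37
pad 3 to align 4 for crc
crc at 40 (size 4, align 4) → ends 44
n_entries at 44 (size 4, align 4) → ends 48
reserved at 48 (size 2, align 2) → ends 50
pad 2 to align 4 for offset
offset at 52 (size 4, align 4) → ends 56
mtime at 56 (size 8, align 4) → ends 64
total 64 bytes, alignment 4
array of 22: 22 × 64 = 1408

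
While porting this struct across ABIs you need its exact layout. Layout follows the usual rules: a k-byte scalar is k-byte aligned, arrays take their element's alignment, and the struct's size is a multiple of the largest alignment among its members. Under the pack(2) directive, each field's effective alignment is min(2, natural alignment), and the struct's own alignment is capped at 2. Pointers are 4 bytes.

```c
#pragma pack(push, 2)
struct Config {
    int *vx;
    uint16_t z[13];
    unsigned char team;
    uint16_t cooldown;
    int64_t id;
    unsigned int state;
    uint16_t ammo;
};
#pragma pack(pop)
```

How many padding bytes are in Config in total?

1

0..4  vx  (4B, 2-aligned)
4..30  z  (26B, 2-aligned)
30..31  team  (1B, 1-aligned)
31..32  -- padding (1B)
32..34  cooldown  (2B, 2-aligned)
34..42  id  (8B, 2-aligned)
42..46  state  (4B, 2-aligned)
46..48  ammo  (2B, 2-aligned)
sizeof = 48, alignof = 2
data bytes 47, size 48 → padding 1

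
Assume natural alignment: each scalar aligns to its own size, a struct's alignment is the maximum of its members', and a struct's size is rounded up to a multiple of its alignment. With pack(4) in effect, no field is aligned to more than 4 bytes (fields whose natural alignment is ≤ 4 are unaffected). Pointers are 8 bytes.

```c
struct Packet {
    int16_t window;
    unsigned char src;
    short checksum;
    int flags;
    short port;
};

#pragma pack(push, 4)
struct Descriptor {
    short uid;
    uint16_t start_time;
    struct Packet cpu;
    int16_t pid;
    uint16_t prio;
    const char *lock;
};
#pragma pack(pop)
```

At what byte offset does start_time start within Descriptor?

Packet: @0: window [2B, align 2] → 2; @2: src [1B, align 1] → 3; +1 pad (align 2); @4: checksum [2B, align 2] → 6; +2 pad (align 4); @8: flags [4B, align 4] → 12; @12: port [2B, align 2] → 14; +2 tail pad (align 4); size 16, align 4
@0: uid [2B, align 2] → 2
@2: start_time [2B, align 2] → 4

2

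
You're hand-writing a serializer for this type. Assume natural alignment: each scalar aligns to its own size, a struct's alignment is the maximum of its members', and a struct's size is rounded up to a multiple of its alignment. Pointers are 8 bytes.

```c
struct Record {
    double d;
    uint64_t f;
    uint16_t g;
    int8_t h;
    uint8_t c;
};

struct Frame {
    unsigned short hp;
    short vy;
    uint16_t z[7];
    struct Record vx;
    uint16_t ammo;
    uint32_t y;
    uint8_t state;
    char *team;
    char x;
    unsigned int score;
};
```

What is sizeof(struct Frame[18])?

1440

Record: 0..8  d  (8B, 8-aligned); 8..16  f  (8B, 8-aligned); 16..18  g  (2B, 2-aligned); 18..19  h  (1B, 1-aligned); 19..20  c  (1B, 1-aligned); 20..24  -- tail padding (4B); sizeof = 24, alignof = 8
0..2  hp  (2B, 2-aligned)
2..4  vy  (2B, 2-aligned)
4..18  z  (14B, 2-aligned)
18..24  -- padding (6B)
24..48  vx  (24B, 8-aligned)
48..50  ammo  (2B, 2-aligned)
50..52  -- padding (2B)
52..56  y  (4B, 4-aligned)
56..57  state  (1B, 1-aligned)
57..64  -- padding (7B)
64..72  team  (8B, 8-aligned)
72..73  x  (1B, 1-aligned)
73..76  -- padding (3B)
76..80  score  (4B, 4-aligned)
sizeof = 80, alignof = 8
array of 18: 18 × 80 = 1440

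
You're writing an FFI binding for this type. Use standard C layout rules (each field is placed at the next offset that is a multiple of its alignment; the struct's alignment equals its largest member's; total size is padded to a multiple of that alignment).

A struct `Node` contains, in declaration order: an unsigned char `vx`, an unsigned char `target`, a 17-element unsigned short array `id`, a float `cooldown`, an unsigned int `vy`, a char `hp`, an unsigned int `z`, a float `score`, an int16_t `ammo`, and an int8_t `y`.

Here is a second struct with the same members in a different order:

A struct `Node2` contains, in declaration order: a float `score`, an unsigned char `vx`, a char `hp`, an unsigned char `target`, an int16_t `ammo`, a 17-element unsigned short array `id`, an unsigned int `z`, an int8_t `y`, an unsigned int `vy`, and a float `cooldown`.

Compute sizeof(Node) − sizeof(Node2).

0

vx at 0 (size 1, align 1) → ends 1
target at 1 (size 1, align 1) → ends 2
id at 2 (size 34, align 2) → ends 36
cooldown at 36 (size 4, align 4) → ends 40
vy at 40 (size 4, align 4) → ends 44
hp at 44 (size 1, align 1) → ends 45
pad 3 to align 4 for z
z at 48 (size 4, align 4) → ends 52
score at 52 (size 4, align 4) → ends 56
ammo at 56 (size 2, align 2) → ends 58
y at 58 (size 1, align 1) → ends 59
tail pad 1 to reach multiple of 4
total 60 bytes, alignment 4
— Node2 —
score at 0 (size 4, align 4) → ends 4
vx at 4 (size 1, align 1) → ends 5
hp at 5 (size 1, align 1) → ends 6
target at 6 (size 1, align 1) → ends 7
pad 1 to align 2 for ammo
ammo at 8 (size 2, align 2) → ends 10
id at 10 (size 34, align 2) → ends 44
z at 44 (size 4, align 4) → ends 48
y at 48 (size 1, align 1) → ends 49
pad 3 to align 4 for vy
vy at 52 (size 4, align 4) → ends 56
cooldown at 56 (size 4, align 4) → ends 60
total 60 bytes, alignment 4
60 − 60 = 0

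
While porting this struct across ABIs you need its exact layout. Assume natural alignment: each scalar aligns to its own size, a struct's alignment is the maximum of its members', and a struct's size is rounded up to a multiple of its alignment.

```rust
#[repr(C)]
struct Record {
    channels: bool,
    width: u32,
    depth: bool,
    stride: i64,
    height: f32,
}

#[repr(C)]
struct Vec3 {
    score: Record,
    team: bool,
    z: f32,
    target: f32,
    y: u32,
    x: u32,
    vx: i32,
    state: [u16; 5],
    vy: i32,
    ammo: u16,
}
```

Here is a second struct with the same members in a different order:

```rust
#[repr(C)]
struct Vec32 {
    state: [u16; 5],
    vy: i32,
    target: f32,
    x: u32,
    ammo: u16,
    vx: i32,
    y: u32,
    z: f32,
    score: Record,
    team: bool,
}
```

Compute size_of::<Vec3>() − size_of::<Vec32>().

Record: channels at 0 (size 1, align 1) → ends 1; pad 3 to align 4 for width; width at 4 (size 4, align 4) → ends 8; depth at 8 (size 1, align 1) → ends 9; pad 7 to align 8 for stride; stride at 16 (size 8, align 8) → ends 24; height at 24 (size 4, align 4) → ends 28; tail pad 4 to reach multiple of 8; total 32 bytes, alignment 8
score at 0 (size 32, align 8) → ends 32
team at 32 (size 1, align 1) → ends 33
pad 3 to align 4 for z
z at 36 (size 4, align 4) → ends 40
target at 40 (size 4, align 4) → ends 44
y at 44 (size 4, align 4) → ends 48
x at 48 (size 4, align 4) → ends 52
vx at 52 (size 4, align 4) → ends 56
state at 56 (size 10, align 2) → ends 66
pad 2 to align 4 for vy
vy at 68 (size 4, align 4) → ends 72
ammo at 72 (size 2, align 2) → ends 74
tail pad 6 to reach multiple of 8
total 80 bytes, alignment 8
— Vec32 —
state at 0 (size 10, align 2) → ends 10
pad 2 to align 4 for vy
vy at 12 (size 4, align 4) → ends 16
target at 16 (size 4, align 4) → ends 20
x at 20 (size 4, align 4) → ends 24
ammo at 24 (size 2, align 2) → ends 26
pad 2 to align 4 for vx
vx at 28 (size 4, align 4) → ends 32
y at 32 (size 4, align 4) → ends 36
z at 36 (size 4, align 4) → ends 40
score at 40 (size 32, align 8) → ends 72
team at 72 (size 1, align 1) → ends 73
tail pad 7 to reach multiple of 8
total 80 bytes, alignment 8
80 − 80 = 0

0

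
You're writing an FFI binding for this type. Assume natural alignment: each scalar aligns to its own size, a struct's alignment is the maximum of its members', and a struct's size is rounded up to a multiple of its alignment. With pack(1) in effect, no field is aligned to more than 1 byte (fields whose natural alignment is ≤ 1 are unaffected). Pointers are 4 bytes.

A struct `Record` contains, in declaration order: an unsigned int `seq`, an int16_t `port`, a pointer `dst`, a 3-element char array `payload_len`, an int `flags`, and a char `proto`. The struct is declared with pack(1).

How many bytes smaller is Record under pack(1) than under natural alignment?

6

natural layout:
  seq at 0 (size 4, align 4) → ends 4
  port at 4 (size 2, align 2) → ends 6
  pad 2 to align 4 for dst
  dst at 8 (size 4, align 4) → ends 12
  payload_len at 12 (size 3, align 1) → ends 15
  pad 1 to align 4 for flags
  flags at 16 (size 4, align 4) → ends 20
  proto at 20 (size 1, align 1) → ends 21
  tail pad 3 to reach multiple of 4
  total 24 bytes, alignment 4
packed(1) layout:
  seq at 0 (size 4, align 1) → ends 4
  port at 4 (size 2, align 1) → ends 6
  dst at 6 (size 4, align 1) → ends 10
  payload_len at 10 (size 3, align 1) → ends 13
  flags at 13 (size 4, align 1) → ends 17
  proto at 17 (size 1, align 1) → ends 18
  total 18 bytes, alignment 1
24 − 18 = 6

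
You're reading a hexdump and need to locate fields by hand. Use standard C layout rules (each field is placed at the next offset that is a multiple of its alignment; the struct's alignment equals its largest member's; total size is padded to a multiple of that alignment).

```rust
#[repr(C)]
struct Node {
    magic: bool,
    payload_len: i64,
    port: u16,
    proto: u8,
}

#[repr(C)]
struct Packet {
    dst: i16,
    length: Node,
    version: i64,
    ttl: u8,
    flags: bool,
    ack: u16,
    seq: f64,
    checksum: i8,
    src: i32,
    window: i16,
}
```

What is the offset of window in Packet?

64

Node: 0..1  magic  (1B, 1-aligned); 1..8  -- padding (7B); 8..16  payload_len  (8B, 8-aligned); 16..18  port  (2B, 2-aligned); 18..19  proto  (1B, 1-aligned); 19..24  -- tail padding (5B); sizeof = 24, alignof = 8
0..2  dst  (2B, 2-aligned)
2..8  -- padding (6B)
8..32  length  (24B, 8-aligned)
32..40  version  (8B, 8-aligned)
40..41  ttl  (1B, 1-aligned)
41..42  flags  (1B, 1-aligned)
42..44  ack  (2B, 2-aligned)
44..48  -- padding (4B)
48..56  seq  (8B, 8-aligned)
56..57  checksum  (1B, 1-aligned)
57..60  -- padding (3B)
60..64  src  (4B, 4-aligned)
64..66  window  (2B, 2-aligned)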